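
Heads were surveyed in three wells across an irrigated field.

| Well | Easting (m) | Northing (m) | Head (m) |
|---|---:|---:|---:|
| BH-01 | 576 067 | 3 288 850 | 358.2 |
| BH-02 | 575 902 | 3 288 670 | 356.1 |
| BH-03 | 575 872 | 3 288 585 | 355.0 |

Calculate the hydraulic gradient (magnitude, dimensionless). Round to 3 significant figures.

Three-point gradient (reference BH-01): Δ to BH-02 = (-165, -180, -2.1), Δ to BH-03 = (-195, -265, -3.2).
∂h/∂x = -0.002261, ∂h/∂y = +0.01374 (det = 8625).
|∇h| = √(-0.002261² + 0.01374²) = 0.01392

0.0139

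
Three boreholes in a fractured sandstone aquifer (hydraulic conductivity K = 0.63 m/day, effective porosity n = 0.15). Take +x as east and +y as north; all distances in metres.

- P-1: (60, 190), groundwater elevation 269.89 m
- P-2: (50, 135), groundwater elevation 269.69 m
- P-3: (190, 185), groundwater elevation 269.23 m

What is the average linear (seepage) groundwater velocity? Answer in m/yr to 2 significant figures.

10 m/yr

Differences from P-1: to P-2 (Δx, Δy, Δh) = (-10, -55, -0.20); to P-3 = (130, -5, -0.66).
Determinant of the coordinate differences = (-10)·(-5) − 130·(-55) = 7200.
∂h/∂x = [(-0.20)·(-5) − (-0.66)·(-55)] / 7200 = -0.004903
∂h/∂y = [(-10)·(-0.66) − 130·(-0.20)] / 7200 = +0.004528
|∇h| = √(-0.004903² + 0.004528²) = 0.006674
Seepage velocity v = K·i/n = 0.63 × 0.006674 / 0.15 = 0.02803 m/day = 10.24 m/yr.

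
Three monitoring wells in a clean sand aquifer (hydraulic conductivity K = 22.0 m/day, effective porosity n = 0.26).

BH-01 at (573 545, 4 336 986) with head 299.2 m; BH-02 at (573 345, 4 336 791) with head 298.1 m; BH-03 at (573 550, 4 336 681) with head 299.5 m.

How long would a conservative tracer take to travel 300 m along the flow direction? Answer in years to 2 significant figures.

1.5 years

Taking BH-01 as reference: BH-02−BH-01 = (-200, -195, -1.1); BH-03−BH-01 = (5, -305, +0.3).
Solve a·Δx + b·Δy = Δh: det = (-200)·(-305) − 5·(-195) = 61975.
∂h/∂x = [(-1.1)·(-305) − (+0.3)·(-195)] / 61975 = +0.006357
∂h/∂y = [(-200)·(+0.3) − 5·(-1.1)] / 61975 = -0.0008794
|∇h| = √(0.006357² + -0.0008794²) = 0.006418
Seepage velocity v = K·i/n = 22.0 × 0.006418 / 0.26 = 0.5431 m/day.
t = 300 / 0.5431 = 552.4 days = 1.51 years.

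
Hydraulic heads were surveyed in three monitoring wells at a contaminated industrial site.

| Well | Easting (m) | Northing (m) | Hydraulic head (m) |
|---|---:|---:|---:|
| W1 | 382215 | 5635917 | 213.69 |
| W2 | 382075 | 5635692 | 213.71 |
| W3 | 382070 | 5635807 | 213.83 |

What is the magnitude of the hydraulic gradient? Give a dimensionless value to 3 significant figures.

Differences from W1: to W2 (Δx, Δy, Δh) = (-140, -225, +0.02); to W3 = (-145, -110, +0.14).
Determinant of the coordinate differences = (-140)·(-110) − (-145)·(-225) = -17225.
∂h/∂x = [(+0.02)·(-110) − (+0.14)·(-225)] / -17225 = -0.001701
∂h/∂y = [(-140)·(+0.14) − (-145)·(+0.02)] / -17225 = +0.0009695
|∇h| = √(-0.001701² + 0.0009695²) = 0.001958

0.00196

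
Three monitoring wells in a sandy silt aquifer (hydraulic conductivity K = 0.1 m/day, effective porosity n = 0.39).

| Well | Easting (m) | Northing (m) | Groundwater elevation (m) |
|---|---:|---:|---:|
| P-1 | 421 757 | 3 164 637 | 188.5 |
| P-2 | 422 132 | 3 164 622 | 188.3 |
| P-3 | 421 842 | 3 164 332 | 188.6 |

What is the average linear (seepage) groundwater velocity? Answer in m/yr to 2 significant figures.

0.069 m/yr

With h = a·x + b·y + c and P-1 as origin, the differences give:
  375·a + (-15)·b = -0.2
  85·a + (-305)·b = +0.1
Eliminate b (×(-305) and ×(-15), subtract): -113100·a = 62.50 → a = ∂h/∂x = -0.0005526
Back-substitute: b = ∂h/∂y = -0.0004819.
|∇h| = √(-0.0005526² + -0.0004819²) = 0.0007332
Seepage velocity v = K·i/n = 0.1 × 0.0007332 / 0.39 = 0.000188 m/day = 0.06867 m/yr.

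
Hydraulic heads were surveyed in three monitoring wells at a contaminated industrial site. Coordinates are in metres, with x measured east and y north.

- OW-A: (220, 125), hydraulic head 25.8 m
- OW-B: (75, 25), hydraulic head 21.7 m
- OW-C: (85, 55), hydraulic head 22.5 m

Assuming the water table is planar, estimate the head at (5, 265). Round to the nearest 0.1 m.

With h = a·x + b·y + c and OW-A as origin, the differences give:
  (-145)·a + (-100)·b = -4.1
  (-135)·a + (-70)·b = -3.3
Eliminate b (×(-70) and ×(-100), subtract): -3350·a = -43.00 → a = ∂h/∂x = +0.01284
Back-substitute: b = ∂h/∂y = +0.02239.
h(5, 265) = 25.8 + (+0.01284)·(-215) + (+0.02239)·(140) = 25.8 -2.760 +3.134 = 26.175 m.

26.2 m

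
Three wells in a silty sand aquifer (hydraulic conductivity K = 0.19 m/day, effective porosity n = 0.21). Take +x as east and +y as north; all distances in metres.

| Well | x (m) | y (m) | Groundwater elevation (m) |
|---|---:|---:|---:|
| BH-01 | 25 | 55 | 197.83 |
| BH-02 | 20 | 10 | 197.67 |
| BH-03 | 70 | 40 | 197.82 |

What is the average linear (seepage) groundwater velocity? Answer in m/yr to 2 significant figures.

Differences from BH-01: to BH-02 (Δx, Δy, Δh) = (-5, -45, -0.16); to BH-03 = (45, -15, -0.01).
Solve a·Δx + b·Δy = Δh: det = (-5)·(-15) − 45·(-45) = 2100.
∂h/∂x = [(-0.16)·(-15) − (-0.01)·(-45)] / 2100 = +0.0009286
∂h/∂y = [(-5)·(-0.01) − 45·(-0.16)] / 2100 = +0.003452
|∇h| = √(0.0009286² + 0.003452²) = 0.003575
Seepage velocity v = K·i/n = 0.19 × 0.003575 / 0.21 = 0.003235 m/day = 1.182 m/yr.

1.2 m/yr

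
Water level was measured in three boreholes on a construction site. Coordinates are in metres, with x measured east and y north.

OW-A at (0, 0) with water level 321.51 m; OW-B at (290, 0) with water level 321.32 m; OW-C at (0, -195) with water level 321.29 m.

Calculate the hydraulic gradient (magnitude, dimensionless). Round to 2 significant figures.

∂h/∂x = (321.32 − 321.51) / (290 − 0) = -0.0006552
∂h/∂y = (321.29 − 321.51) / (-195 − 0) = +0.001128
|∇h| = √(-0.0006552² + 0.001128²) = 0.001304

0.0013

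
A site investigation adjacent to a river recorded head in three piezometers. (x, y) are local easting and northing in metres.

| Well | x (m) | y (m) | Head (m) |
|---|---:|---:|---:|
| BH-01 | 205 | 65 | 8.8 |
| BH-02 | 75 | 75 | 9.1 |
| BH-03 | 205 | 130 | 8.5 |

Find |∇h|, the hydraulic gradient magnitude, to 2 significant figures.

0.0053

Differences from BH-01: to BH-02 (Δx, Δy, Δh) = (-130, 10, +0.3); to BH-03 = (0, 65, -0.3).
Solve a·Δx + b·Δy = Δh: det = (-130)·65 − 0·10 = -8450.
∂h/∂x = [(+0.3)·65 − (-0.3)·10] / -8450 = -0.002663
∂h/∂y = [(-130)·(-0.3) − 0·(+0.3)] / -8450 = -0.004615
|∇h| = √(-0.002663² + -0.004615²) = 0.005328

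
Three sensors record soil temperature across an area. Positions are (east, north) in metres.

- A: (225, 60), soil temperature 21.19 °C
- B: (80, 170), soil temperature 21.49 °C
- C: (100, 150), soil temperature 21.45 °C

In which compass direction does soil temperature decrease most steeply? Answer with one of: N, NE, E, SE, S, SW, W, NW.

E

Taking A as reference: B−A = (-145, 110, +0.30); C−A = (-125, 90, +0.26).
Determinant of the coordinate differences = (-145)·90 − (-125)·110 = 700.
∂T/∂x = [(+0.30)·90 − (+0.26)·110] / 700 = -0.002286
∂T/∂y = [(-145)·(+0.26) − (-125)·(+0.30)] / 700 = -0.0002857
Steepest decrease is along −∇f = (+0.002286 E, +0.0002857 N) → east.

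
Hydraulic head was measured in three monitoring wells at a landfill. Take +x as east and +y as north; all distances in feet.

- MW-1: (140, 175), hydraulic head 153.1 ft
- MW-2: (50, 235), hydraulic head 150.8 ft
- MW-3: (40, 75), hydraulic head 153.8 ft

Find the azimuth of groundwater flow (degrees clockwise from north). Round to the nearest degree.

327°

Taking MW-1 as reference: MW-2−MW-1 = (-90, 60, -2.3); MW-3−MW-1 = (-100, -100, +0.7).
Solve a·Δx + b·Δy = Δh: det = (-90)·(-100) − (-100)·60 = 15000.
∂h/∂x = [(-2.3)·(-100) − (+0.7)·60] / 15000 = +0.01253
∂h/∂y = [(-90)·(+0.7) − (-100)·(-2.3)] / 15000 = -0.01953
Flow direction (−∇h) has components (-0.01253 E, +0.01953 N).
Azimuth = atan2(E, N) = atan2(-0.01253, +0.01953) = 327.3° ≈ 327°.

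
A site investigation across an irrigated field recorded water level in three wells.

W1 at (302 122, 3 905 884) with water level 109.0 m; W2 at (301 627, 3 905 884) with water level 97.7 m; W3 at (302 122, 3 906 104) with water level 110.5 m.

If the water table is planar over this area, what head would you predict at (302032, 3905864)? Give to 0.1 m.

∂h/∂x = (97.7 − 109.0) / (301627 − 302122) = +0.02283
∂h/∂y = (110.5 − 109.0) / (3906104 − 3905884) = +0.006818
h(302032, 3905864) = 109.0 + (+0.02283)·(-90) + (+0.006818)·(-20) = 109.0 -2.055 -0.136 = 106.809 m.

106.8 m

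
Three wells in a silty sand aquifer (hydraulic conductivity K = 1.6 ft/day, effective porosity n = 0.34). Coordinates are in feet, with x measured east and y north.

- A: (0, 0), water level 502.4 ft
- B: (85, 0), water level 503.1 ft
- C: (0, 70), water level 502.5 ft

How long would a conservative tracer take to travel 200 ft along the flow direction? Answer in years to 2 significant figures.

∂h/∂x = (503.1 − 502.4) / (85 − 0) = +0.008235
∂h/∂y = (502.5 − 502.4) / (70 − 0) = +0.001429
|∇h| = √(0.008235² + 0.001429²) = 0.008358
Seepage velocity v = K·i/n = 1.6 × 0.008358 / 0.34 = 0.03933 ft/day.
t = 200 / 0.03933 = 5085 days = 13.9 years.

14 years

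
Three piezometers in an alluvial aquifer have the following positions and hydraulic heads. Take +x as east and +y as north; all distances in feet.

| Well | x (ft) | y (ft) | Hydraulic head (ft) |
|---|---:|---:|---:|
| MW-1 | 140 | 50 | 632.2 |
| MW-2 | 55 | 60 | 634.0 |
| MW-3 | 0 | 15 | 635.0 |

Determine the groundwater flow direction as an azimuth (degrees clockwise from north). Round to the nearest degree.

Differences from MW-1: to MW-2 (Δx, Δy, Δh) = (-85, 10, +1.8); to MW-3 = (-140, -35, +2.8).
Determinant of the coordinate differences = (-85)·(-35) − (-140)·10 = 4375.
∂h/∂x = [(+1.8)·(-35) − (+2.8)·10] / 4375 = -0.02080
∂h/∂y = [(-85)·(+2.8) − (-140)·(+1.8)] / 4375 = +0.003200
Flow direction (−∇h) has components (+0.02080 E, -0.003200 N).
Azimuth = atan2(E, N) = atan2(+0.02080, -0.003200) = 98.7° ≈ 099°.

099°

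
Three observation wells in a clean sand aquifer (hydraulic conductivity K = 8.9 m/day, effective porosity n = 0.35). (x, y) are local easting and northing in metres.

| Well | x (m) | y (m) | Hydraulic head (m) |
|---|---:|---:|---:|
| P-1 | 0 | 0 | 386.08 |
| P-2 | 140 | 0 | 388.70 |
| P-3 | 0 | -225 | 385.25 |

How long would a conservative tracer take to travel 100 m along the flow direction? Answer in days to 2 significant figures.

210 days

∂h/∂x = (388.70 − 386.08) / (140 − 0) = +0.01871
∂h/∂y = (385.25 − 386.08) / (-225 − 0) = +0.003689
|∇h| = √(0.01871² + 0.003689²) = 0.01907
Seepage velocity v = K·i/n = 8.9 × 0.01907 / 0.35 = 0.4849 m/day.
t = 100 / 0.4849 = 206.2 days.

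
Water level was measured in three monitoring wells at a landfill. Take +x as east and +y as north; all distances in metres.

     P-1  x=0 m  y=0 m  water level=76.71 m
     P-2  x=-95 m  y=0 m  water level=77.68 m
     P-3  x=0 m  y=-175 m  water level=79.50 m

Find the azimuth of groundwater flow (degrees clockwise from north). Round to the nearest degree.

∂h/∂x = (77.68 − 76.71) / (-95 − 0) = -0.01021
∂h/∂y = (79.50 − 76.71) / (-175 − 0) = -0.01594
Flow direction (−∇h) has components (+0.01021 E, +0.01594 N).
Azimuth = atan2(E, N) = atan2(+0.01021, +0.01594) = 32.6° ≈ 033°.

033°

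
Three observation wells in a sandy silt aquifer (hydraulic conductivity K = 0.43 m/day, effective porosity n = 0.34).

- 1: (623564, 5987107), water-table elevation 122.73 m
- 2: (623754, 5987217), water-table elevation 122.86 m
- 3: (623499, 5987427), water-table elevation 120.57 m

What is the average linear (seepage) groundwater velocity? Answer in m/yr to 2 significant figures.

3.3 m/yr

Three-point gradient (reference 1): Δ to 2 = (190, 110, +0.13), Δ to 3 = (-65, 320, -2.16).
∂h/∂x = +0.004109, ∂h/∂y = -0.005915 (det = 67950).
|∇h| = √(0.004109² + -0.005915²) = 0.007202
Seepage velocity v = K·i/n = 0.43 × 0.007202 / 0.34 = 0.009108 m/day = 3.327 m/yr.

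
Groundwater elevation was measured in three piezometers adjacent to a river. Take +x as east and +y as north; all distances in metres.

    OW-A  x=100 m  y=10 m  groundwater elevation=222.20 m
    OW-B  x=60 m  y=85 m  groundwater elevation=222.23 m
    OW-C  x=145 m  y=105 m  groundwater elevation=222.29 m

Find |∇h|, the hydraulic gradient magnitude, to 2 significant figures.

0.00088

Taking OW-A as reference: OW-B−OW-A = (-40, 75, +0.03); OW-C−OW-A = (45, 95, +0.09).
Solve a·Δx + b·Δy = Δh: det = (-40)·95 − 45·75 = -7175.
∂h/∂x = [(+0.03)·95 − (+0.09)·75] / -7175 = +0.0005436
∂h/∂y = [(-40)·(+0.09) − 45·(+0.03)] / -7175 = +0.0006899
|∇h| = √(0.0005436² + 0.0006899²) = 0.0008783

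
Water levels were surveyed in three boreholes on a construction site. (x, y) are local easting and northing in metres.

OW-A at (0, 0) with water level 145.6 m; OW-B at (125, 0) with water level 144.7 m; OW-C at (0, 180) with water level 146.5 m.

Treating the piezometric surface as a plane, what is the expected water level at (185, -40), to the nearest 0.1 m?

144.1 m

∂h/∂x = (144.7 − 145.6) / (125 − 0) = -0.007200
∂h/∂y = (146.5 − 145.6) / (180 − 0) = +0.005000
h(185, -40) = 145.6 + (-0.007200)·(185) + (+0.005000)·(-40) = 145.6 -1.332 -0.200 = 144.068 m.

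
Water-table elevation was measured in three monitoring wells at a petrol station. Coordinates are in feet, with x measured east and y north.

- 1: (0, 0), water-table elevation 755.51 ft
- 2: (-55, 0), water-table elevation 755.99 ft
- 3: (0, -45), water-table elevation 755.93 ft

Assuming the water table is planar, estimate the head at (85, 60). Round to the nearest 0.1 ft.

754.2 ft

∂h/∂x = (755.99 − 755.51) / (-55 − 0) = -0.008727
∂h/∂y = (755.93 − 755.51) / (-45 − 0) = -0.009333
h(85, 60) = 755.51 + (-0.008727)·(85) + (-0.009333)·(60) = 755.51 -0.742 -0.560 = 754.208 ft.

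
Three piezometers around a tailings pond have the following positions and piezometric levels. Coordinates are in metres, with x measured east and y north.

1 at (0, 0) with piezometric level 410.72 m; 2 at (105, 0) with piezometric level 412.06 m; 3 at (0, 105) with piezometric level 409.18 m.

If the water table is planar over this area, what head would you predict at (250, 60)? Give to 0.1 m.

413.0 m

∂h/∂x = (412.06 − 410.72) / (105 − 0) = +0.01276
∂h/∂y = (409.18 − 410.72) / (105 − 0) = -0.01467
h(250, 60) = 410.72 + (+0.01276)·(250) + (-0.01467)·(60) = 410.72 +3.190 -0.880 = 413.030 m.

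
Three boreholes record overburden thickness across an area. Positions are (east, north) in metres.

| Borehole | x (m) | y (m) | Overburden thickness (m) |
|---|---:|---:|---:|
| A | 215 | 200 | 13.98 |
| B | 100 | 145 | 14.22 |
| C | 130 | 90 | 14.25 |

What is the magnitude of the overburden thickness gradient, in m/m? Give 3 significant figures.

Differences from A: to B (Δx, Δy, Δh) = (-115, -55, +0.24); to C = (-85, -110, +0.27).
Determinant of the coordinate differences = (-115)·(-110) − (-85)·(-55) = 7975.
∂d/∂x = [(+0.24)·(-110) − (+0.27)·(-55)] / 7975 = -0.001448
∂d/∂y = [(-115)·(+0.27) − (-85)·(+0.24)] / 7975 = -0.001335
|∇f| = √(-0.001448² + -0.001335²) = 0.001969 m/m

0.00197 m/m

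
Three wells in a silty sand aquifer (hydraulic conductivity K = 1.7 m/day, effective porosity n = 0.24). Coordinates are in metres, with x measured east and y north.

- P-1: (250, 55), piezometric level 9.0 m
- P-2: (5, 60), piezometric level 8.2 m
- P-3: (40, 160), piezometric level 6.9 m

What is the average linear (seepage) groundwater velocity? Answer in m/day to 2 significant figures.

0.10 m/day

Taking P-1 as reference: P-2−P-1 = (-245, 5, -0.8); P-3−P-1 = (-210, 105, -2.1).
Solve a·Δx + b·Δy = Δh: det = (-245)·105 − (-210)·5 = -24675.
∂h/∂x = [(-0.8)·105 − (-2.1)·5] / -24675 = +0.002979
∂h/∂y = [(-245)·(-2.1) − (-210)·(-0.8)] / -24675 = -0.01404
|∇h| = √(0.002979² + -0.01404²) = 0.01435
Seepage velocity v = K·i/n = 1.7 × 0.01435 / 0.24 = 0.1016 m/day.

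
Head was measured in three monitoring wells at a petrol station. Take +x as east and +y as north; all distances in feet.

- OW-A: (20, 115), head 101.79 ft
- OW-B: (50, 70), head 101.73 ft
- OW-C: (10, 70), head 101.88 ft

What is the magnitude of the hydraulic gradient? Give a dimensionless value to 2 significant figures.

Three-point gradient (reference OW-A): Δ to OW-B = (30, -45, -0.06), Δ to OW-C = (-10, -45, +0.09).
∂h/∂x = -0.003750, ∂h/∂y = -0.001167 (det = -1800).
|∇h| = √(-0.003750² + -0.001167²) = 0.003927

0.0039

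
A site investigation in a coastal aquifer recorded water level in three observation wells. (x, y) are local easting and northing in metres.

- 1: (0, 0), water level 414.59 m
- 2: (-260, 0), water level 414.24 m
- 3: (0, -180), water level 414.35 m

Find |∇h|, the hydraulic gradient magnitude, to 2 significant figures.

0.0019

∂h/∂x = (414.24 − 414.59) / (-260 − 0) = +0.001346
∂h/∂y = (414.35 − 414.59) / (-180 − 0) = +0.001333
|∇h| = √(0.001346² + 0.001333²) = 0.001894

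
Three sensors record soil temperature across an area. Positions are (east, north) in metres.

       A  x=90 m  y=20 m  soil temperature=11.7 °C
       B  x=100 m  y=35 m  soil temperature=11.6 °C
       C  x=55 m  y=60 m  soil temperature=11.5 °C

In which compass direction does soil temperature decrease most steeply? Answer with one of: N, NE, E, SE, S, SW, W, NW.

Taking A as reference: B−A = (10, 15, -0.1); C−A = (-35, 40, -0.2).
Determinant of the coordinate differences = 10·40 − (-35)·15 = 925.
∂T/∂x = [(-0.1)·40 − (-0.2)·15] / 925 = -0.001081
∂T/∂y = [10·(-0.2) − (-35)·(-0.1)] / 925 = -0.005946
Steepest decrease is along −∇f = (+0.001081 E, +0.005946 N) → north.

N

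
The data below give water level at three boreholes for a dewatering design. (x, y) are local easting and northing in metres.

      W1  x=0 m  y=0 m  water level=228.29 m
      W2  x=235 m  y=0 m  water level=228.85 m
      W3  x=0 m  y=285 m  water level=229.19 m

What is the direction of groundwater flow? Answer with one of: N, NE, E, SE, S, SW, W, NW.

SW

∂h/∂x = (228.85 − 228.29) / (235 − 0) = +0.002383
∂h/∂y = (229.19 − 228.29) / (285 − 0) = +0.003158
Flow = −∇h = (-0.002383 east, -0.003158 north), which points southwest.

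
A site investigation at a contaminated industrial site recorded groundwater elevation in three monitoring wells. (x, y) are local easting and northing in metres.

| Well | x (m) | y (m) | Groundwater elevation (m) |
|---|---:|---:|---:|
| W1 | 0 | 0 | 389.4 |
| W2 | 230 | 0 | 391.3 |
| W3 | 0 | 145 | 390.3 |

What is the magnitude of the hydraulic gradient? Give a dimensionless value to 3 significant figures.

∂h/∂x = (391.3 − 389.4) / (230 − 0) = +0.008261
∂h/∂y = (390.3 − 389.4) / (145 − 0) = +0.006207
|∇h| = √(0.008261² + 0.006207²) = 0.01033

0.0103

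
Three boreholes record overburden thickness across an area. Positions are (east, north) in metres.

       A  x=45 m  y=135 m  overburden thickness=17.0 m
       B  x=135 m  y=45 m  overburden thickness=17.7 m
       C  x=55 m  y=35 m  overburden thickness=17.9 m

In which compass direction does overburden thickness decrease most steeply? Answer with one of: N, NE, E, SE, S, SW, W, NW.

With d = a·x + b·y + c and A as origin, the differences give:
  90·a + (-90)·b = +0.7
  10·a + (-100)·b = +0.9
Eliminate b (×(-100) and ×(-90), subtract): -8100·a = 11.00 → a = ∂d/∂x = -0.001358
Back-substitute: b = ∂d/∂y = -0.009136.
Steepest decrease is along −∇f = (+0.001358 E, +0.009136 N) → north.

N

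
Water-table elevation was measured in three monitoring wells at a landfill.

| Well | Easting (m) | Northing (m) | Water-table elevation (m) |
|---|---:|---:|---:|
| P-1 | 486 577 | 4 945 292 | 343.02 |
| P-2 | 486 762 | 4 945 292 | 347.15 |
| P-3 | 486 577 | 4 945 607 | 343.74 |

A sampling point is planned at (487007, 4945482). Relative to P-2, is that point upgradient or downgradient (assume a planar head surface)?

∂h/∂x = (347.15 − 343.02) / (486762 − 486577) = +0.02232
∂h/∂y = (343.74 − 343.02) / (4945607 − 4945292) = +0.002286
Head at (487007, 4945482) = 343.02 + (+0.02232)·(430) + (+0.002286)·(190) = 353.05 m.
That is higher than the 347.15 m at P-2, so the point is upgradient.

upgradient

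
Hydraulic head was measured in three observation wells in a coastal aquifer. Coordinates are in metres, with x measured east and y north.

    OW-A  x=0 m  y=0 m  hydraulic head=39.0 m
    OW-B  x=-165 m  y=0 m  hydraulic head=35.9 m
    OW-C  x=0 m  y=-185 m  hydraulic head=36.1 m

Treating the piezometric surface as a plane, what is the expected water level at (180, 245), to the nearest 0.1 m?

46.2 m

∂h/∂x = (35.9 − 39.0) / (-165 − 0) = +0.01879
∂h/∂y = (36.1 − 39.0) / (-185 − 0) = +0.01568
h(180, 245) = 39.0 + (+0.01879)·(180) + (+0.01568)·(245) = 39.0 +3.382 +3.841 = 46.222 m.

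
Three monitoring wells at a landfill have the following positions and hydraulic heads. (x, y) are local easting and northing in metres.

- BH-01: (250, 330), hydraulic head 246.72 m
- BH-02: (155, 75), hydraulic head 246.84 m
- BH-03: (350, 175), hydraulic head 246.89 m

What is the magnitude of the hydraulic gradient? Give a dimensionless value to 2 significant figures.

Taking BH-01 as reference: BH-02−BH-01 = (-95, -255, +0.12); BH-03−BH-01 = (100, -155, +0.17).
Solve a·Δx + b·Δy = Δh: det = (-95)·(-155) − 100·(-255) = 40225.
∂h/∂x = [(+0.12)·(-155) − (+0.17)·(-255)] / 40225 = +0.0006153
∂h/∂y = [(-95)·(+0.17) − 100·(+0.12)] / 40225 = -0.0006998
|∇h| = √(0.0006153² + -0.0006998²) = 0.0009318

0.00093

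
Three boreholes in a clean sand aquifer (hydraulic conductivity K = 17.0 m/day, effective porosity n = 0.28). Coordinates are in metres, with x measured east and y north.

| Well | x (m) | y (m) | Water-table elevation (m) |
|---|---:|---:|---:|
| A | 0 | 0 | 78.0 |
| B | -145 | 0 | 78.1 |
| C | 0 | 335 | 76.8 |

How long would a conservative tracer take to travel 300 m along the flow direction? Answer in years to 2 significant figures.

3.7 years

∂h/∂x = (78.1 − 78.0) / (-145 − 0) = -0.0006897
∂h/∂y = (76.8 − 78.0) / (335 − 0) = -0.003582
|∇h| = √(-0.0006897² + -0.003582²) = 0.003648
Seepage velocity v = K·i/n = 17.0 × 0.003648 / 0.28 = 0.2215 m/day.
t = 300 / 0.2215 = 1354 days = 3.71 years.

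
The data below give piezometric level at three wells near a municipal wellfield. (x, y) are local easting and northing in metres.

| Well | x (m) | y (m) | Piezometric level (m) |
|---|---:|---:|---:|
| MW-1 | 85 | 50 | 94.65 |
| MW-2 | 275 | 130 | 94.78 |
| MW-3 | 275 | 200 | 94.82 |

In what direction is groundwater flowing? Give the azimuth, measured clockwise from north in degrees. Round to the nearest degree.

218°

Differences from MW-1: to MW-2 (Δx, Δy, Δh) = (190, 80, +0.13); to MW-3 = (190, 150, +0.17).
Determinant of the coordinate differences = 190·150 − 190·80 = 13300.
∂h/∂x = [(+0.13)·150 − (+0.17)·80] / 13300 = +0.0004436
∂h/∂y = [190·(+0.17) − 190·(+0.13)] / 13300 = +0.0005714
Flow direction (−∇h) has components (-0.0004436 E, -0.0005714 N).
Azimuth = atan2(E, N) = atan2(-0.0004436, -0.0005714) = 217.8° ≈ 218°.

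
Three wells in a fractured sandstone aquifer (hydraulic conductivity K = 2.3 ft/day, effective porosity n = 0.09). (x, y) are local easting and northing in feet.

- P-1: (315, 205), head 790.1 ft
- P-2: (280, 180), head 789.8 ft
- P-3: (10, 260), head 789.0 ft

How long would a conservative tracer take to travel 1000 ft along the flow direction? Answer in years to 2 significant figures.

15 years

Differences from P-1: to P-2 (Δx, Δy, Δh) = (-35, -25, -0.3); to P-3 = (-305, 55, -1.1).
Determinant of the coordinate differences = (-35)·55 − (-305)·(-25) = -9550.
∂h/∂x = [(-0.3)·55 − (-1.1)·(-25)] / -9550 = +0.004607
∂h/∂y = [(-35)·(-1.1) − (-305)·(-0.3)] / -9550 = +0.005550
|∇h| = √(0.004607² + 0.005550²) = 0.007213
Seepage velocity v = K·i/n = 2.3 × 0.007213 / 0.09 = 0.1843 ft/day.
t = 1000 / 0.1843 = 5426 days = 14.9 years.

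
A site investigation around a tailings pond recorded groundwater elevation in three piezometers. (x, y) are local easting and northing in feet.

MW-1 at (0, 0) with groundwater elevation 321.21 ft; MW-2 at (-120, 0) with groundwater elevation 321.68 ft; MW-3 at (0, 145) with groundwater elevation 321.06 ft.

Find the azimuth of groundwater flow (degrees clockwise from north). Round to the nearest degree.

075°

∂h/∂x = (321.68 − 321.21) / (-120 − 0) = -0.003917
∂h/∂y = (321.06 − 321.21) / (145 − 0) = -0.001034
Flow direction (−∇h) has components (+0.003917 E, +0.001034 N).
Azimuth = atan2(E, N) = atan2(+0.003917, +0.001034) = 75.2° ≈ 075°.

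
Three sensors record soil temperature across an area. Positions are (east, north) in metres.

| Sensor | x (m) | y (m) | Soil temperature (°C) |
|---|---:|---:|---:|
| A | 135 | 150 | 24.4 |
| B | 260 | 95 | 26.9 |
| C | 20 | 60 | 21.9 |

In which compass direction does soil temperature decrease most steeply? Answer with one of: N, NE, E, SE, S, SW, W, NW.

Three-point gradient (reference A): Δ to B = (125, -55, +2.5), Δ to C = (-115, -90, -2.5).
∂T/∂x = +0.02063, ∂T/∂y = +0.001422 (det = -17575).
Steepest decrease is along −∇f = (-0.02063 E, -0.001422 N) → west.

W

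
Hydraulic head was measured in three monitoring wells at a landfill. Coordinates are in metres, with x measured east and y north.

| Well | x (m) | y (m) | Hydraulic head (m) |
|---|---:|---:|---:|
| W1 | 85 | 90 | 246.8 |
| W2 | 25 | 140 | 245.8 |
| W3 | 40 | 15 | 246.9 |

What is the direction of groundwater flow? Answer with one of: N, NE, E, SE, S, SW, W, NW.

NW

Taking W1 as reference: W2−W1 = (-60, 50, -1.0); W3−W1 = (-45, -75, +0.1).
Determinant of the coordinate differences = (-60)·(-75) − (-45)·50 = 6750.
∂h/∂x = [(-1.0)·(-75) − (+0.1)·50] / 6750 = +0.01037
∂h/∂y = [(-60)·(+0.1) − (-45)·(-1.0)] / 6750 = -0.007556
Flow = −∇h = (-0.01037 east, +0.007556 north), which points northwest.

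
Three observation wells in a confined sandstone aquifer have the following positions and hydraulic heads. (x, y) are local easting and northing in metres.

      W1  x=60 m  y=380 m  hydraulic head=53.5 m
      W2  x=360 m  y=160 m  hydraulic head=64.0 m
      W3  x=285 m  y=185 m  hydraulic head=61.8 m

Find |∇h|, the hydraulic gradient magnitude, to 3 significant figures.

0.0284

Taking W1 as reference: W2−W1 = (300, -220, +10.5); W3−W1 = (225, -195, +8.3).
Determinant of the coordinate differences = 300·(-195) − 225·(-220) = -9000.
∂h/∂x = [(+10.5)·(-195) − (+8.3)·(-220)] / -9000 = +0.02461
∂h/∂y = [300·(+8.3) − 225·(+10.5)] / -9000 = -0.01417
|∇h| = √(0.02461² + -0.01417²) = 0.0284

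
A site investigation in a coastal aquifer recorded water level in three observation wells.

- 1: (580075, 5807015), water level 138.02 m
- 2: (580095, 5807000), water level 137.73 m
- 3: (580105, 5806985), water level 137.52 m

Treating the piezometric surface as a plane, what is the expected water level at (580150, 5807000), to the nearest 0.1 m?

137.3 m

With h = a·x + b·y + c and 1 as origin, the differences give:
  20·a + (-15)·b = -0.29
  30·a + (-30)·b = -0.50
Eliminate b (×(-30) and ×(-15), subtract): -150·a = 1.200 → a = ∂h/∂x = -0.008000
Back-substitute: b = ∂h/∂y = +0.008667.
h(580150, 5807000) = 138.02 + (-0.008000)·(75) + (+0.008667)·(-15) = 138.02 -0.600 -0.130 = 137.290 m.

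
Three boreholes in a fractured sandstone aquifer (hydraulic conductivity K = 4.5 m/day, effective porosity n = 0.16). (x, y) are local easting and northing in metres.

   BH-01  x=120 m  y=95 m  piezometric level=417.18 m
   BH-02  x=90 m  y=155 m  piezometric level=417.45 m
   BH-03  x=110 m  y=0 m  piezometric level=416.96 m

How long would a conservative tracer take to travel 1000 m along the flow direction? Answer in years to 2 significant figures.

22 years

With h = a·x + b·y + c and BH-01 as origin, the differences give:
  (-30)·a + 60·b = +0.27
  (-10)·a + (-95)·b = -0.22
Eliminate b (×(-95) and ×60, subtract): 3450·a = -12.450 → a = ∂h/∂x = -0.003609
Back-substitute: b = ∂h/∂y = +0.002696.
|∇h| = √(-0.003609² + 0.002696²) = 0.004505
Seepage velocity v = K·i/n = 4.5 × 0.004505 / 0.16 = 0.1267 m/day.
t = 1000 / 0.1267 = 7893 days = 21.6 years.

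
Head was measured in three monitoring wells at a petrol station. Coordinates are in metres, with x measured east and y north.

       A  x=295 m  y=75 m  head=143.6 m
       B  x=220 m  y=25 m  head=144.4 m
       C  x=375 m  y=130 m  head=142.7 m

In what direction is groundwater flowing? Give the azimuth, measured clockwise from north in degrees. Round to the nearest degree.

344°

Taking A as reference: B−A = (-75, -50, +0.8); C−A = (80, 55, -0.9).
Solve a·Δx + b·Δy = Δh: det = (-75)·55 − 80·(-50) = -125.
∂h/∂x = [(+0.8)·55 − (-0.9)·(-50)] / -125 = +0.008000
∂h/∂y = [(-75)·(-0.9) − 80·(+0.8)] / -125 = -0.02800
Flow direction (−∇h) has components (-0.008000 E, +0.02800 N).
Azimuth = atan2(E, N) = atan2(-0.008000, +0.02800) = 344.1° ≈ 344°.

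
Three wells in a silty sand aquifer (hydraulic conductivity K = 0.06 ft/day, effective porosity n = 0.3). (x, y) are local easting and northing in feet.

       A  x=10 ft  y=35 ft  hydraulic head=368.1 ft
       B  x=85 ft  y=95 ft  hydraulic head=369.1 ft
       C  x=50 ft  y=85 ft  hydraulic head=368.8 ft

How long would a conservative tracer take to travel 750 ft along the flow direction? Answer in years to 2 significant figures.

930 years

With h = a·x + b·y + c and A as origin, the differences give:
  75·a + 60·b = +1.0
  40·a + 50·b = +0.7
Eliminate b (×50 and ×60, subtract): 1350·a = 8.00 → a = ∂h/∂x = +0.005926
Back-substitute: b = ∂h/∂y = +0.009259.
|∇h| = √(0.005926² + 0.009259²) = 0.01099
Seepage velocity v = K·i/n = 0.06 × 0.01099 / 0.3 = 0.002198 ft/day.
t = 750 / 0.002198 = 3.412e+05 days = 934 years.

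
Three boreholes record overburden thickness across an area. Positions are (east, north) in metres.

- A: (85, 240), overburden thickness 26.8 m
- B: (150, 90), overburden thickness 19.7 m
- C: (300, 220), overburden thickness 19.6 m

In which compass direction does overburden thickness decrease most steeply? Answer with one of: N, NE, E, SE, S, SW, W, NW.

SE

Taking A as reference: B−A = (65, -150, -7.1); C−A = (215, -20, -7.2).
Solve a·Δx + b·Δy = Δd: det = 65·(-20) − 215·(-150) = 30950.
∂d/∂x = [(-7.1)·(-20) − (-7.2)·(-150)] / 30950 = -0.03031
∂d/∂y = [65·(-7.2) − 215·(-7.1)] / 30950 = +0.03420
Steepest decrease is along −∇f = (+0.03031 E, -0.03420 N) → southeast.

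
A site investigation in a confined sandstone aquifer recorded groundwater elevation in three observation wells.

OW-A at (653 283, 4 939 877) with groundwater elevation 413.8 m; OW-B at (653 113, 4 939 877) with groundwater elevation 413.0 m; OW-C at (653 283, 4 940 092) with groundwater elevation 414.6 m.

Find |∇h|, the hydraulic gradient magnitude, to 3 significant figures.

∂h/∂x = (413.0 − 413.8) / (653113 − 653283) = +0.004706
∂h/∂y = (414.6 − 413.8) / (4940092 − 4939877) = +0.003721
|∇h| = √(0.004706² + 0.003721²) = 0.005999

0.00600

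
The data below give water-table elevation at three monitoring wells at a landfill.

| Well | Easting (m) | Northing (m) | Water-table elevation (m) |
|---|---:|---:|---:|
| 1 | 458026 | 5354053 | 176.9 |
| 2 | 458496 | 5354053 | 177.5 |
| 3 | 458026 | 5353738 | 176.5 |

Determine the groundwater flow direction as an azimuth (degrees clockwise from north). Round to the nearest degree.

225°

∂h/∂x = (177.5 − 176.9) / (458496 − 458026) = +0.001277
∂h/∂y = (176.5 − 176.9) / (5353738 − 5354053) = +0.001270
Flow direction (−∇h) has components (-0.001277 E, -0.001270 N).
Azimuth = atan2(E, N) = atan2(-0.001277, -0.001270) = 225.2° ≈ 225°.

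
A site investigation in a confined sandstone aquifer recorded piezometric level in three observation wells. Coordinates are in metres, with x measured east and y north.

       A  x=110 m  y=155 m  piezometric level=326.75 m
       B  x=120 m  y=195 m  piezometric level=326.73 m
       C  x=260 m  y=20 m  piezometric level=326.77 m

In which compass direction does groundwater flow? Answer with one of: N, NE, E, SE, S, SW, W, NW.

Three-point gradient (reference A): Δ to B = (10, 40, -0.02), Δ to C = (150, -135, +0.02).
∂h/∂x = -0.0002585, ∂h/∂y = -0.0004354 (det = -7350).
Flow = −∇h = (+0.0002585 east, +0.0004354 north), which points northeast.

NE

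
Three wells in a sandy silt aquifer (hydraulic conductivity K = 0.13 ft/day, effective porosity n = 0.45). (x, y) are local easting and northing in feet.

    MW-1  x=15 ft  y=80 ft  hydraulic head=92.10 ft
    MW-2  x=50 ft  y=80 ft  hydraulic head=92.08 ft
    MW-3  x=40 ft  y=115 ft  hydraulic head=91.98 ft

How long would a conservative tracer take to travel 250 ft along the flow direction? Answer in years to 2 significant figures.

770 years

Three-point gradient (reference MW-1): Δ to MW-2 = (35, 0, -0.02), Δ to MW-3 = (25, 35, -0.12).
∂h/∂x = -0.0005714, ∂h/∂y = -0.003020 (det = 1225).
|∇h| = √(-0.0005714² + -0.003020²) = 0.003074
Seepage velocity v = K·i/n = 0.13 × 0.003074 / 0.45 = 0.000888 ft/day.
t = 250 / 0.000888 = 2.815e+05 days = 771 years.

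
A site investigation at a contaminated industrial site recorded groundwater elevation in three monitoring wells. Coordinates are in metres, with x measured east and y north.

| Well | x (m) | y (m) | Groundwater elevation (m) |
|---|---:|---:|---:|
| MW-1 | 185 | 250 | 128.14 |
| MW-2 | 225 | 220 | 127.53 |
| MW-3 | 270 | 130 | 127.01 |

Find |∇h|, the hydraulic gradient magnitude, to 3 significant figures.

Taking MW-1 as reference: MW-2−MW-1 = (40, -30, -0.61); MW-3−MW-1 = (85, -120, -1.13).
Determinant of the coordinate differences = 40·(-120) − 85·(-30) = -2250.
∂h/∂x = [(-0.61)·(-120) − (-1.13)·(-30)] / -2250 = -0.01747
∂h/∂y = [40·(-1.13) − 85·(-0.61)] / -2250 = -0.002956
|∇h| = √(-0.01747² + -0.002956²) = 0.01772

0.0177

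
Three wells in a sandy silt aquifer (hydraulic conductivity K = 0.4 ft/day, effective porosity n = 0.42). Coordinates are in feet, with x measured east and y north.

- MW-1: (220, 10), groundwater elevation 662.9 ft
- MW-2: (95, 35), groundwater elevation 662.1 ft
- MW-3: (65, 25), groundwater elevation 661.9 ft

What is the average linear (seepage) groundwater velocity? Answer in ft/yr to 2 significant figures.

2.3 ft/yr

Taking MW-1 as reference: MW-2−MW-1 = (-125, 25, -0.8); MW-3−MW-1 = (-155, 15, -1.0).
Determinant of the coordinate differences = (-125)·15 − (-155)·25 = 2000.
∂h/∂x = [(-0.8)·15 − (-1.0)·25] / 2000 = +0.006500
∂h/∂y = [(-125)·(-1.0) − (-155)·(-0.8)] / 2000 = +0.0005000
|∇h| = √(0.006500² + 0.0005000²) = 0.006519
Seepage velocity v = K·i/n = 0.4 × 0.006519 / 0.42 = 0.006209 ft/day = 2.268 ft/yr.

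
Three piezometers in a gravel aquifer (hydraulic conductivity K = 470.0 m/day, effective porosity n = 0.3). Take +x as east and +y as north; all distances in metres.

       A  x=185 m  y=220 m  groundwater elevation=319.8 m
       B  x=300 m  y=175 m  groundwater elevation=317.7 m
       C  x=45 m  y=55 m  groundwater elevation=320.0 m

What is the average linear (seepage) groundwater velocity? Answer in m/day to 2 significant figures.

With h = a·x + b·y + c and A as origin, the differences give:
  115·a + (-45)·b = -2.1
  (-140)·a + (-165)·b = +0.2
Eliminate b (×(-165) and ×(-45), subtract): -25275·a = 355.50 → a = ∂h/∂x = -0.01407
Back-substitute: b = ∂h/∂y = +0.01072.
|∇h| = √(-0.01407² + 0.01072²) = 0.01769
Seepage velocity v = K·i/n = 470.0 × 0.01769 / 0.3 = 27.71 m/day.

28 m/day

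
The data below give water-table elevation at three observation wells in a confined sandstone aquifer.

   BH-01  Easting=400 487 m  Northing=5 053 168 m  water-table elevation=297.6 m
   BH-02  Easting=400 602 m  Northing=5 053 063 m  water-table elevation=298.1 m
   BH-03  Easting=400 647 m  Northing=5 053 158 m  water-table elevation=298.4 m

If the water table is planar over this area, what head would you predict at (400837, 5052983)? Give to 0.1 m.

Three-point gradient (reference BH-01): Δ to BH-02 = (115, -105, +0.5), Δ to BH-03 = (160, -10, +0.8).
∂h/∂x = +0.005048, ∂h/∂y = +0.0007668 (det = 15650).
h(400837, 5052983) = 297.6 + (+0.005048)·(350) + (+0.0007668)·(-185) = 297.6 +1.767 -0.142 = 299.225 m.

299.2 m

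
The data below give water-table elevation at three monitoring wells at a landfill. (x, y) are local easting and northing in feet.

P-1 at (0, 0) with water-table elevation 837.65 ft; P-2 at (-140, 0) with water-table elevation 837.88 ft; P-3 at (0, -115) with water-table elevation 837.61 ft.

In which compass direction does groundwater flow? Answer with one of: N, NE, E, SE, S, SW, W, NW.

E

∂h/∂x = (837.88 − 837.65) / (-140 − 0) = -0.001643
∂h/∂y = (837.61 − 837.65) / (-115 − 0) = +0.0003478
Flow = −∇h = (+0.001643 east, -0.0003478 north), which points east.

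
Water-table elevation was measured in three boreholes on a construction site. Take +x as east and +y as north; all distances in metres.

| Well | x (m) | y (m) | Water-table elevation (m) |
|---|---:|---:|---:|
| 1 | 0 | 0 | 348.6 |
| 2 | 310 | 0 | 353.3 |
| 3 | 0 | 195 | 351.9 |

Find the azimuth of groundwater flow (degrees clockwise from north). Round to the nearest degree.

222°

∂h/∂x = (353.3 − 348.6) / (310 − 0) = +0.01516
∂h/∂y = (351.9 − 348.6) / (195 − 0) = +0.01692
Flow direction (−∇h) has components (-0.01516 E, -0.01692 N).
Azimuth = atan2(E, N) = atan2(-0.01516, -0.01692) = 221.9° ≈ 222°.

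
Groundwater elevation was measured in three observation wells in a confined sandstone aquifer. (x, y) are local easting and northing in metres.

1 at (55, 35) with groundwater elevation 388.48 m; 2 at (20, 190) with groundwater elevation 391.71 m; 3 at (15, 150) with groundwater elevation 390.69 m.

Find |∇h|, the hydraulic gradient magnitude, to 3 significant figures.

Differences from 1: to 2 (Δx, Δy, Δh) = (-35, 155, +3.23); to 3 = (-40, 115, +2.21).
Determinant of the coordinate differences = (-35)·115 − (-40)·155 = 2175.
∂h/∂x = [(+3.23)·115 − (+2.21)·155] / 2175 = +0.01329
∂h/∂y = [(-35)·(+2.21) − (-40)·(+3.23)] / 2175 = +0.02384
|∇h| = √(0.01329² + 0.02384²) = 0.02729

0.0273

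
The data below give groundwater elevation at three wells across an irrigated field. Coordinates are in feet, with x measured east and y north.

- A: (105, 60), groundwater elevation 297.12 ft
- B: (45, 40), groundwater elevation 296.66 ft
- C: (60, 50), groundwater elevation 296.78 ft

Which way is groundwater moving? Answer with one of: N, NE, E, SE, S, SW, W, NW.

W

Differences from A: to B (Δx, Δy, Δh) = (-60, -20, -0.46); to C = (-45, -10, -0.34).
Solve a·Δx + b·Δy = Δh: det = (-60)·(-10) − (-45)·(-20) = -300.
∂h/∂x = [(-0.46)·(-10) − (-0.34)·(-20)] / -300 = +0.007333
∂h/∂y = [(-60)·(-0.34) − (-45)·(-0.46)] / -300 = +0.0010000
Flow = −∇h = (-0.007333 east, -0.0010000 north), which points west.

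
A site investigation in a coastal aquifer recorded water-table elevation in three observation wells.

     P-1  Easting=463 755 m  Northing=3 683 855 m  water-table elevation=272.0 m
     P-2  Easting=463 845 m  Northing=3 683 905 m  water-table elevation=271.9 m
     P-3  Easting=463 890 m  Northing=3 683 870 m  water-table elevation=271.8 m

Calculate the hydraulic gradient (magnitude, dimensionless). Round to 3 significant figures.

Differences from P-1: to P-2 (Δx, Δy, Δh) = (90, 50, -0.1); to P-3 = (135, 15, -0.2).
Solve a·Δx + b·Δy = Δh: det = 90·15 − 135·50 = -5400.
∂h/∂x = [(-0.1)·15 − (-0.2)·50] / -5400 = -0.001574
∂h/∂y = [90·(-0.2) − 135·(-0.1)] / -5400 = +0.0008333
|∇h| = √(-0.001574² + 0.0008333²) = 0.001781

0.00178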